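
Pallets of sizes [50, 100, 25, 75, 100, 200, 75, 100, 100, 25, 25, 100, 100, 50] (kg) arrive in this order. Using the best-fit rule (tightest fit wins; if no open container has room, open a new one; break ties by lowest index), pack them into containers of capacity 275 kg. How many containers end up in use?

  50 → container 1 (new)  [load 50/275]
  100 → container 1  [load 150/275]
  25 → container 1  [load 175/275]
  75 → container 1  [load 250/275]
  100 → container 2 (new)  [load 100/275]
  200 → container 3 (new)  [load 200/275]
  75 → container 3  [load 275/275]
  100 → container 2  [load 200/275]
  100 → container 4 (new)  [load 100/275]
  25 → container 1  [load 275/275]
  25 → container 2  [load 225/275]
  100 → container 4  [load 200/275]
  100 → container 5 (new)  [load 100/275]
  50 → container 2  [load 275/275]
5 containers opened.

5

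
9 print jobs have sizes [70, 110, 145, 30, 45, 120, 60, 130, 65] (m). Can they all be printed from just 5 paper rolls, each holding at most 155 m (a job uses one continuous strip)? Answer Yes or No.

Total = 775 m; ⌈775/155⌉ = 5.
The bound of 5 does not rule out 5, but exhaustive search shows no assignment into 5 paper rolls of capacity 155 m exists — the minimum is 6.

No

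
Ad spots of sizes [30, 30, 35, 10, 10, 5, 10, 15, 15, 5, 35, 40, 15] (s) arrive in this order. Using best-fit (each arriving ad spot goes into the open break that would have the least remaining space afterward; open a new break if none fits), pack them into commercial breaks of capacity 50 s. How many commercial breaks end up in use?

  30 → break 1 (new)  [load 30/50]
  30 → break 2 (new)  [load 30/50]
  35 → break 3 (new)  [load 35/50]
  10 → break 3  [load 45/50]
  10 → break 1  [load 40/50]
  5 → break 3  [load 50/50]
  10 → break 1  [load 50/50]
  15 → break 2  [load 45/50]
  15 → break 4 (new)  [load 15/50]
  5 → break 2  [load 50/50]
  35 → break 4  [load 50/50]
  40 → break 5 (new)  [load 40/50]
  15 → break 6 (new)  [load 15/50]
6 commercial breaks opened.

6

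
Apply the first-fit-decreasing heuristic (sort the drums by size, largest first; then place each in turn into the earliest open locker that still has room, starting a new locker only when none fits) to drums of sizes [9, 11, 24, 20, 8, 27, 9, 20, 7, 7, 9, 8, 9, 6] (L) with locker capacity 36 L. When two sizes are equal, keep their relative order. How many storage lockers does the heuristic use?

5

Sorted descending: 27, 24, 20, 20, 11, 9, 9, 9, 9, 8, 8, 7, 7, 6.
  27 → locker 1 (new)  [load 27/36]
  24 → locker 2 (new)  [load 24/36]
  20 → locker 3 (new)  [load 20/36]
  20 → locker 4 (new)  [load 20/36]
  11 → locker 2  [load 35/36]
  9 → locker 1  [load 36/36]
  9 → locker 3  [load 29/36]
  9 → locker 4  [load 29/36]
  9 → locker 5 (new)  [load 9/36]
  8 → locker 5  [load 17/36]
  8 → locker 5  [load 25/36]
  7 → locker 3  [load 36/36]
  7 → locker 4  [load 36/36]
  6 → locker 5  [load 31/36]
5 storage lockers opened.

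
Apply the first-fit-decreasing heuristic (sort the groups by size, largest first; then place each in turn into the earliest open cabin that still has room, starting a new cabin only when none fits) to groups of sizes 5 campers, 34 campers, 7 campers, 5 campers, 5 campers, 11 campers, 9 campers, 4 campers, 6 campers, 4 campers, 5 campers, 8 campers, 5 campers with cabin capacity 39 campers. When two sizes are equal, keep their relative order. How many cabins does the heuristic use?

Sorted descending: 34, 11, 9, 8, 7, 6, 5, 5, 5, 5, 5, 4, 4.
  34 → cabin 1 (new)  [load 34/39]
  11 → cabin 2 (new)  [load 11/39]
  9 → cabin 2  [load 20/39]
  8 → cabin 2  [load 28/39]
  7 → cabin 2  [load 35/39]
  6 → cabin 3 (new)  [load 6/39]
  5 → cabin 1  [load 39/39]
  5 → cabin 3  [load 11/39]
  5 → cabin 3  [load 16/39]
  5 → cabin 3  [load 21/39]
  5 → cabin 3  [load 26/39]
  4 → cabin 2  [load 39/39]
  4 → cabin 3  [load 30/39]
3 cabins opened.

3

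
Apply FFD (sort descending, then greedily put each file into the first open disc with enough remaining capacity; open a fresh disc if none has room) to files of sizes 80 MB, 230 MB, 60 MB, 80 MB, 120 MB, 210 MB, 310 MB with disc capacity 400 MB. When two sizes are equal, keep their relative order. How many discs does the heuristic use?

Sorted descending: 310, 230, 210, 120, 80, 80, 60.
  310 → disc 1 (new)  [load 310/400]
  230 → disc 2 (new)  [load 230/400]
  210 → disc 3 (new)  [load 210/400]
  120 → disc 2  [load 350/400]
  80 → disc 1  [load 390/400]
  80 → disc 3  [load 290/400]
  60 → disc 3  [load 350/400]
3 discs opened.

3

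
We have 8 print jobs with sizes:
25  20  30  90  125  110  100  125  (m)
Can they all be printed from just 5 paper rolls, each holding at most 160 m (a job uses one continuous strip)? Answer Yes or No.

Yes

A valid assignment using 5 paper rolls:
  roll 1: 125 + 30 = 155
  roll 2: 125 + 25 = 150
  roll 3: 110 + 20 = 130
  roll 4: 100 = 100
  roll 5: 90 = 90
Every load is within 160 m, so 5 paper rolls suffice.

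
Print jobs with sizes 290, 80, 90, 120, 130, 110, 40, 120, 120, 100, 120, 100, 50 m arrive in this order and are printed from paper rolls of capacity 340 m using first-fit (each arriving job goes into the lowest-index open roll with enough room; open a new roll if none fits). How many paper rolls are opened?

  290 → roll 1 (new)  [load 290/340]
  80 → roll 2 (new)  [load 80/340]
  90 → roll 2  [load 170/340]
  120 → roll 2  [load 290/340]
  130 → roll 3 (new)  [load 130/340]
  110 → roll 3  [load 240/340]
  40 → roll 1  [load 330/340]
  120 → roll 4 (new)  [load 120/340]
  120 → roll 4  [load 240/340]
  100 → roll 3  [load 340/340]
  120 → roll 5 (new)  [load 120/340]
  100 → roll 4  [load 340/340]
  50 → roll 2  [load 340/340]
5 paper rolls opened.

5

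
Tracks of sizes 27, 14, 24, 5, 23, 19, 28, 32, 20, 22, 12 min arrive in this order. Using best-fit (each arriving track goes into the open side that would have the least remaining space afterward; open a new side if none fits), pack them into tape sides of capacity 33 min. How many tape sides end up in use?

8

  27 → side 1 (new)  [load 27/33]
  14 → side 2 (new)  [load 14/33]
  24 → side 3 (new)  [load 24/33]
  5 → side 1  [load 32/33]
  23 → side 4 (new)  [load 23/33]
  19 → side 2  [load 33/33]
  28 → side 5 (new)  [load 28/33]
  32 → side 6 (new)  [load 32/33]
  20 → side 7 (new)  [load 20/33]
  22 → side 8 (new)  [load 22/33]
  12 → side 7  [load 32/33]
8 tape sides opened.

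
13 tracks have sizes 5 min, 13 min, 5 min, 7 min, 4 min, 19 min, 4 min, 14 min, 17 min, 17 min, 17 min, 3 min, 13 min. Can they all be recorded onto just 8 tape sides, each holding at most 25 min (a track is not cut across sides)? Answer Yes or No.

A valid assignment using 7 tape sides:
  side 1: 19 + 5 = 24
  side 2: 17 + 7 = 24
  side 3: 17 + 5 + 3 = 25
  side 4: 17 + 4 + 4 = 25
  side 5: 14 = 14
  side 6: 13 = 13
  side 7: 13 = 13
That uses only 7 ≤ 8, so 8 tape sides are enough.

Yes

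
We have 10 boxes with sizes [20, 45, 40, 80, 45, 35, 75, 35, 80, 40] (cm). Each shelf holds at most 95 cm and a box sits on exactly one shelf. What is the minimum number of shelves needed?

Total = 80 + 80 + 75 + 45 + 45 + 40 + 40 + 35 + 35 + 20 = 495 cm.
Lower bound: ⌈495/95⌉ = 6 shelves.
A packing using 6 shelves:
  shelf 1: 80 = 80
  shelf 2: 80 = 80
  shelf 3: 75 + 20 = 95
  shelf 4: 45 + 45 = 90
  shelf 5: 40 + 40 = 80
  shelf 6: 35 + 35 = 70
This matches the lower bound, so 6 is optimal.

6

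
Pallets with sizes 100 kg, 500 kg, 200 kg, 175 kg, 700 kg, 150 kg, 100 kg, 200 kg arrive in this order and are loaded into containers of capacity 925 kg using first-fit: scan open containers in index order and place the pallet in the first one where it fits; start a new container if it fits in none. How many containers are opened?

  100 → container 1 (new)  [load 100/925]
  500 → container 1  [load 600/925]
  200 → container 1  [load 800/925]
  175 → container 2 (new)  [load 175/925]
  700 → container 2  [load 875/925]
  150 → container 3 (new)  [load 150/925]
  100 → container 1  [load 900/925]
  200 → container 3  [load 350/925]
3 containers opened.

3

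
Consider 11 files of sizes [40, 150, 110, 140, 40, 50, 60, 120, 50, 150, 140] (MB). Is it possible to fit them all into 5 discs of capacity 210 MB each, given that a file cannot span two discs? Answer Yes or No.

No

Total = 1050 MB; ⌈1050/210⌉ = 5.
6 files each exceed half the capacity and cannot share a disc, forcing at least 6 discs.
At least 6 discs are required, but only 5 are allowed.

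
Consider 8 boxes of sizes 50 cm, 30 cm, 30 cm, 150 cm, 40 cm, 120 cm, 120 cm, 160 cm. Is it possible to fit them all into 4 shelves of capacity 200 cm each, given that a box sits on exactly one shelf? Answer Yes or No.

Yes

A valid assignment using 4 shelves:
  shelf 1: 160 + 40 = 200
  shelf 2: 150 + 50 = 200
  shelf 3: 120 + 30 + 30 = 180
  shelf 4: 120 = 120
Every load is within 200 cm, so 4 shelves suffice.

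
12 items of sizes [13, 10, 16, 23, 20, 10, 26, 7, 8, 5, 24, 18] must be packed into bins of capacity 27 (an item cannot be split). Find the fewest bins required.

8

Total = 26 + 24 + 23 + 20 + 18 + 16 + 13 + 10 + 10 + 8 + 7 + 5 = 180.
Lower bound: ⌈180/27⌉ = 7 bins.
A packing using 8 bins:
  bin 1: 26 = 26
  bin 2: 24 = 24
  bin 3: 23 = 23
  bin 4: 20 + 7 = 27
  bin 5: 18 + 8 = 26
  bin 6: 16 + 10 = 26
  bin 7: 13 + 10 = 23
  bin 8: 5 = 5
No arrangement into 7 bins stays within capacity, so 8 is optimal.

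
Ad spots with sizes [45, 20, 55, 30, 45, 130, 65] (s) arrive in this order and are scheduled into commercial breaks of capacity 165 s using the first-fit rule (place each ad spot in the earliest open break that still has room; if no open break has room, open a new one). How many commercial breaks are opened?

  45 → break 1 (new)  [load 45/165]
  20 → break 1  [load 65/165]
  55 → break 1  [load 120/165]
  30 → break 1  [load 150/165]
  45 → break 2 (new)  [load 45/165]
  130 → break 3 (new)  [load 130/165]
  65 → break 2  [load 110/165]
3 commercial breaks opened.

3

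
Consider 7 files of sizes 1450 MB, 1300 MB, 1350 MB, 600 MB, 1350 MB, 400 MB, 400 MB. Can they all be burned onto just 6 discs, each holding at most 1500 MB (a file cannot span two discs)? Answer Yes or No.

A valid assignment using 5 discs:
  disc 1: 1450 = 1450
  disc 2: 1350 = 1350
  disc 3: 1350 = 1350
  disc 4: 1300 = 1300
  disc 5: 600 + 400 + 400 = 1400
That uses only 5 ≤ 6, so 6 discs are enough.

Yes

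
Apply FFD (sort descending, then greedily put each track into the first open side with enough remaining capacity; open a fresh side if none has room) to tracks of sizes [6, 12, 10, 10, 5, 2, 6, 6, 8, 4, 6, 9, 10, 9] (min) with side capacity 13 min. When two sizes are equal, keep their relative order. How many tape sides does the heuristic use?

9

Sorted descending: 12, 10, 10, 10, 9, 9, 8, 6, 6, 6, 6, 5, 4, 2.
  12 → side 1 (new)  [load 12/13]
  10 → side 2 (new)  [load 10/13]
  10 → side 3 (new)  [load 10/13]
  10 → side 4 (new)  [load 10/13]
  9 → side 5 (new)  [load 9/13]
  9 → side 6 (new)  [load 9/13]
  8 → side 7 (new)  [load 8/13]
  6 → side 8 (new)  [load 6/13]
  6 → side 8  [load 12/13]
  6 → side 9 (new)  [load 6/13]
  6 → side 9  [load 12/13]
  5 → side 7  [load 13/13]
  4 → side 5  [load 13/13]
  2 → side 2  [load 12/13]
9 tape sides opened.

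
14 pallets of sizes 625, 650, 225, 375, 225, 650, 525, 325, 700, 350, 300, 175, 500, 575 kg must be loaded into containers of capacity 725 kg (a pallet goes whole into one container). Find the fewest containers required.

Total = 700 + 650 + 650 + 625 + 575 + 525 + 500 + 375 + 350 + 325 + 300 + 225 + 225 + 175 = 6200 kg.
Lower bound: ⌈6200/725⌉ = 9 containers.
A packing using 10 containers:
  container 1: 700 = 700
  container 2: 650 = 650
  container 3: 650 = 650
  container 4: 625 = 625
  container 5: 575 = 575
  container 6: 525 + 175 = 700
  container 7: 500 + 225 = 725
  container 8: 375 + 350 = 725
  container 9: 325 + 300 = 625
  container 10: 225 = 225
No arrangement into 9 containers stays within capacity, so 10 is optimal.

10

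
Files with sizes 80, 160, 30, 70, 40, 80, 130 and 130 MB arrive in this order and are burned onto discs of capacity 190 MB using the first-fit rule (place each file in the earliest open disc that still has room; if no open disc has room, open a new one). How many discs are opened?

5

  80 → disc 1 (new)  [load 80/190]
  160 → disc 2 (new)  [load 160/190]
  30 → disc 1  [load 110/190]
  70 → disc 1  [load 180/190]
  40 → disc 3 (new)  [load 40/190]
  80 → disc 3  [load 120/190]
  130 → disc 4 (new)  [load 130/190]
  130 → disc 5 (new)  [load 130/190]
5 discs opened.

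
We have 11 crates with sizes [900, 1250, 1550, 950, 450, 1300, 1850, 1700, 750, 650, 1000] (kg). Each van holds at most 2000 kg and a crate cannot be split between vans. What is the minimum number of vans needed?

7

Total = 1850 + 1700 + 1550 + 1300 + 1250 + 1000 + 950 + 900 + 750 + 650 + 450 = 12350 kg.
Lower bound: ⌈12350/2000⌉ = 7 vans.
A packing using 7 vans:
  van 1: 1850 = 1850
  van 2: 1700 = 1700
  van 3: 1550 + 450 = 2000
  van 4: 1300 + 650 = 1950
  van 5: 1250 + 750 = 2000
  van 6: 1000 + 950 = 1950
  van 7: 900 = 900
This matches the lower bound, so 7 is optimal.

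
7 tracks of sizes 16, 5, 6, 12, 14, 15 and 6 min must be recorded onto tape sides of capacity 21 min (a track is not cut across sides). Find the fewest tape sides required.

Total = 16 + 15 + 14 + 12 + 6 + 6 + 5 = 74 min.
Lower bound: ⌈74/21⌉ = 4 tape sides.
A packing using 4 tape sides:
  side 1: 16 + 5 = 21
  side 2: 15 + 6 = 21
  side 3: 14 + 6 = 20
  side 4: 12 = 12
This matches the lower bound, so 4 is optimal.

4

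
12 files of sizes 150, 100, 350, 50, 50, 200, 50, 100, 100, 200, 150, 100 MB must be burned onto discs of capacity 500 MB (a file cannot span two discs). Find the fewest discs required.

Total = 350 + 200 + 200 + 150 + 150 + 100 + 100 + 100 + 100 + 50 + 50 + 50 = 1600 MB.
Lower bound: ⌈1600/500⌉ = 4 discs.
A packing using 4 discs:
  disc 1: 350 + 150 = 500
  disc 2: 200 + 200 + 100 = 500
  disc 3: 150 + 100 + 100 + 100 + 50 = 500
  disc 4: 50 + 50 = 100
This matches the lower bound, so 4 is optimal.

4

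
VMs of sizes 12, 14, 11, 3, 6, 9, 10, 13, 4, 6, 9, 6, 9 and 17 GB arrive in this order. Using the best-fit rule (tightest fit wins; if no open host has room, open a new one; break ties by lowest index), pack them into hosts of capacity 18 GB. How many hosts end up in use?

8

  12 → host 1 (new)  [load 12/18]
  14 → host 2 (new)  [load 14/18]
  11 → host 3 (new)  [load 11/18]
  3 → host 2  [load 17/18]
  6 → host 1  [load 18/18]
  9 → host 4 (new)  [load 9/18]
  10 → host 5 (new)  [load 10/18]
  13 → host 6 (new)  [load 13/18]
  4 → host 6  [load 17/18]
  6 → host 3  [load 17/18]
  9 → host 4  [load 18/18]
  6 → host 5  [load 16/18]
  9 → host 7 (new)  [load 9/18]
  17 → host 8 (new)  [load 17/18]
8 hosts opened.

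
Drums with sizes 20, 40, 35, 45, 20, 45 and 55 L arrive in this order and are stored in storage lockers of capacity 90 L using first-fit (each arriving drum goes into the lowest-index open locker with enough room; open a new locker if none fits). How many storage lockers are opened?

4

  20 → locker 1 (new)  [load 20/90]
  40 → locker 1  [load 60/90]
  35 → locker 2 (new)  [load 35/90]
  45 → locker 2  [load 80/90]
  20 → locker 1  [load 80/90]
  45 → locker 3 (new)  [load 45/90]
  55 → locker 4 (new)  [load 55/90]
4 storage lockers opened.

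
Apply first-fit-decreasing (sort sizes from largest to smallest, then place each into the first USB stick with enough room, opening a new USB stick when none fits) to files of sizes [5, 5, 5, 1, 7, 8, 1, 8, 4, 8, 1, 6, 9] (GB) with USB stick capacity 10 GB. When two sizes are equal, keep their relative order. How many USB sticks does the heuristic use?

8

Sorted descending: 9, 8, 8, 8, 7, 6, 5, 5, 5, 4, 1, 1, 1.
  9 → USB stick 1 (new)  [load 9/10]
  8 → USB stick 2 (new)  [load 8/10]
  8 → USB stick 3 (new)  [load 8/10]
  8 → USB stick 4 (new)  [load 8/10]
  7 → USB stick 5 (new)  [load 7/10]
  6 → USB stick 6 (new)  [load 6/10]
  5 → USB stick 7 (new)  [load 5/10]
  5 → USB stick 7  [load 10/10]
  5 → USB stick 8 (new)  [load 5/10]
  4 → USB stick 6  [load 10/10]
  1 → USB stick 1  [load 10/10]
  1 → USB stick 2  [load 9/10]
  1 → USB stick 2  [load 10/10]
8 USB sticks opened.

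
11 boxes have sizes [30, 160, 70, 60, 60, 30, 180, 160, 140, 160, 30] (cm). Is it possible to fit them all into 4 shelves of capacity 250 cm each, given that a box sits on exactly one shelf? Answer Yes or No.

No

Total = 1080 cm; ⌈1080/250⌉ = 5.
At least 5 shelves are required, but only 4 are allowed.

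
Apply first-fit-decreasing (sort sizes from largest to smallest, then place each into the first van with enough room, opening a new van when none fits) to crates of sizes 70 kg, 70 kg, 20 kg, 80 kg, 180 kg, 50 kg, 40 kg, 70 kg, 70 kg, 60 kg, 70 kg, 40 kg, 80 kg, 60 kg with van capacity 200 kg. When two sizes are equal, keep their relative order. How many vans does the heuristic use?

5

Sorted descending: 180, 80, 80, 70, 70, 70, 70, 70, 60, 60, 50, 40, 40, 20.
  180 → van 1 (new)  [load 180/200]
  80 → van 2 (new)  [load 80/200]
  80 → van 2  [load 160/200]
  70 → van 3 (new)  [load 70/200]
  70 → van 3  [load 140/200]
  70 → van 4 (new)  [load 70/200]
  70 → van 4  [load 140/200]
  70 → van 5 (new)  [load 70/200]
  60 → van 3  [load 200/200]
  60 → van 4  [load 200/200]
  50 → van 5  [load 120/200]
  40 → van 2  [load 200/200]
  40 → van 5  [load 160/200]
  20 → van 1  [load 200/200]
5 vans opened.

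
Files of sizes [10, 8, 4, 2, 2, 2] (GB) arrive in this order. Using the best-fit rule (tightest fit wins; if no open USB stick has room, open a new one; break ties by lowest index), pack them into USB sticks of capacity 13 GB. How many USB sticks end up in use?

3

  10 → USB stick 1 (new)  [load 10/13]
  8 → USB stick 2 (new)  [load 8/13]
  4 → USB stick 2  [load 12/13]
  2 → USB stick 1  [load 12/13]
  2 → USB stick 3 (new)  [load 2/13]
  2 → USB stick 3  [load 4/13]
3 USB sticks opened.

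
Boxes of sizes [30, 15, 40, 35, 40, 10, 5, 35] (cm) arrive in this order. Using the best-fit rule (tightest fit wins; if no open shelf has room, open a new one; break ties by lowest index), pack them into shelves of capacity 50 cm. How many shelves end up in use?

  30 → shelf 1 (new)  [load 30/50]
  15 → shelf 1  [load 45/50]
  40 → shelf 2 (new)  [load 40/50]
  35 → shelf 3 (new)  [load 35/50]
  40 → shelf 4 (new)  [load 40/50]
  10 → shelf 2  [load 50/50]
  5 → shelf 1  [load 50/50]
  35 → shelf 5 (new)  [load 35/50]
5 shelves opened.

5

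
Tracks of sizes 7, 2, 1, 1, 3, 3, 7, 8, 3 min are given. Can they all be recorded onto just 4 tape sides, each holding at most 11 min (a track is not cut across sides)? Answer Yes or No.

A valid assignment using 4 tape sides:
  side 1: 8 + 3 = 11
  side 2: 7 + 3 + 1 = 11
  side 3: 7 + 3 + 1 = 11
  side 4: 2 = 2
Every load is within 11 min, so 4 tape sides suffice.

Yes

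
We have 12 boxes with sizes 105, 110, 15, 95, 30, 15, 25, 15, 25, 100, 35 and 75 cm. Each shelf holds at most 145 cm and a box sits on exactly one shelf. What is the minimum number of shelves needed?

Total = 110 + 105 + 100 + 95 + 75 + 35 + 30 + 25 + 25 + 15 + 15 + 15 = 645 cm.
Lower bound: ⌈645/145⌉ = 5 shelves.
A packing using 5 shelves:
  shelf 1: 110 + 35 = 145
  shelf 2: 105 + 30 = 135
  shelf 3: 100 + 25 + 15 = 140
  shelf 4: 95 + 25 + 15 = 135
  shelf 5: 75 + 15 = 90
This matches the lower bound, so 5 is optimal.

5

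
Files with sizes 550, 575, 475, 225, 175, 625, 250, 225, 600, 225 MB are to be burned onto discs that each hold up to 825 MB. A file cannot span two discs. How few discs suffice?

5

Total = 625 + 600 + 575 + 550 + 475 + 250 + 225 + 225 + 225 + 175 = 3925 MB.
Lower bound: ⌈3925/825⌉ = 5 discs.
A packing using 5 discs:
  disc 1: 625 + 175 = 800
  disc 2: 600 + 225 = 825
  disc 3: 575 + 250 = 825
  disc 4: 550 + 225 = 775
  disc 5: 475 + 225 = 700
This matches the lower bound, so 5 is optimal.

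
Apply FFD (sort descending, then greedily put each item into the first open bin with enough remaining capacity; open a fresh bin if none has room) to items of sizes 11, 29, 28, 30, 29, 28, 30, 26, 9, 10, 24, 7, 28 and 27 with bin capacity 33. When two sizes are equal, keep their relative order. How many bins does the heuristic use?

Sorted descending: 30, 30, 29, 29, 28, 28, 28, 27, 26, 24, 11, 10, 9, 7.
  30 → bin 1 (new)  [load 30/33]
  30 → bin 2 (new)  [load 30/33]
  29 → bin 3 (new)  [load 29/33]
  29 → bin 4 (new)  [load 29/33]
  28 → bin 5 (new)  [load 28/33]
  28 → bin 6 (new)  [load 28/33]
  28 → bin 7 (new)  [load 28/33]
  27 → bin 8 (new)  [load 27/33]
  26 → bin 9 (new)  [load 26/33]
  24 → bin 10 (new)  [load 24/33]
  11 → bin 11 (new)  [load 11/33]
  10 → bin 11  [load 21/33]
  9 → bin 10  [load 33/33]
  7 → bin 9  [load 33/33]
11 bins opened.

11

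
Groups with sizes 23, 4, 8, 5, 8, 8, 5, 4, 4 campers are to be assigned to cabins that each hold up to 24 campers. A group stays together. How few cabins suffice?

Total = 23 + 8 + 8 + 8 + 5 + 5 + 4 + 4 + 4 = 69 campers.
Lower bound: ⌈69/24⌉ = 3 cabins.
A packing using 3 cabins:
  cabin 1: 23 = 23
  cabin 2: 8 + 8 + 8 = 24
  cabin 3: 5 + 5 + 4 + 4 + 4 = 22
This matches the lower bound, so 3 is optimal.

3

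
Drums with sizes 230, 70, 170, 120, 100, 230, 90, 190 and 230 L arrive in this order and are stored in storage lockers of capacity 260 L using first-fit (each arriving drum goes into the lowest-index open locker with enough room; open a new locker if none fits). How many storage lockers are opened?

7

  230 → locker 1 (new)  [load 230/260]
  70 → locker 2 (new)  [load 70/260]
  170 → locker 2  [load 240/260]
  120 → locker 3 (new)  [load 120/260]
  100 → locker 3  [load 220/260]
  230 → locker 4 (new)  [load 230/260]
  90 → locker 5 (new)  [load 90/260]
  190 → locker 6 (new)  [load 190/260]
  230 → locker 7 (new)  [load 230/260]
7 storage lockers opened.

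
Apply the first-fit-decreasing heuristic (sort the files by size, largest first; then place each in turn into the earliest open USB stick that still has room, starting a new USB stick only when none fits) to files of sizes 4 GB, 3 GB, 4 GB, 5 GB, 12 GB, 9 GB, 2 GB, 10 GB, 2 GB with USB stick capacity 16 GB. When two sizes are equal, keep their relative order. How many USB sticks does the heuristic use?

4

Sorted descending: 12, 10, 9, 5, 4, 4, 3, 2, 2.
  12 → USB stick 1 (new)  [load 12/16]
  10 → USB stick 2 (new)  [load 10/16]
  9 → USB stick 3 (new)  [load 9/16]
  5 → USB stick 2  [load 15/16]
  4 → USB stick 1  [load 16/16]
  4 → USB stick 3  [load 13/16]
  3 → USB stick 3  [load 16/16]
  2 → USB stick 4 (new)  [load 2/16]
  2 → USB stick 4  [load 4/16]
4 USB sticks opened.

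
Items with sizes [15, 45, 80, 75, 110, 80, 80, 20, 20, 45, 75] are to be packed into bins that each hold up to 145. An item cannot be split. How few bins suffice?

6

Total = 110 + 80 + 80 + 80 + 75 + 75 + 45 + 45 + 20 + 20 + 15 = 645.
Lower bound: ⌈645/145⌉ = 5 bins.
Also, 6 items each exceed 145/2, and no two of those can share a bin, so at least 6 bins are needed.
A packing using 6 bins:
  bin 1: 110 + 20 + 15 = 145
  bin 2: 80 + 45 + 20 = 145
  bin 3: 80 + 45 = 125
  bin 4: 80 = 80
  bin 5: 75 = 75
  bin 6: 75 = 75
This matches the lower bound, so 6 is optimal.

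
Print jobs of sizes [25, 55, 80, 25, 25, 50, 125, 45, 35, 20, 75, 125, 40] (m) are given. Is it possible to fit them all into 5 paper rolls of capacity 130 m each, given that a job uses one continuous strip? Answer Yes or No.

Total = 725 m; ⌈725/130⌉ = 6.
At least 6 paper rolls are required, but only 5 are allowed.

No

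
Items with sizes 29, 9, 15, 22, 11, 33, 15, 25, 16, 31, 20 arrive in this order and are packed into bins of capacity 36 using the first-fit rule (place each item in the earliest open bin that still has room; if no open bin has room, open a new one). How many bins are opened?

  29 → bin 1 (new)  [load 29/36]
  9 → bin 2 (new)  [load 9/36]
  15 → bin 2  [load 24/36]
  22 → bin 3 (new)  [load 22/36]
  11 → bin 2  [load 35/36]
  33 → bin 4 (new)  [load 33/36]
  15 → bin 5 (new)  [load 15/36]
  25 → bin 6 (new)  [load 25/36]
  16 → bin 5  [load 31/36]
  31 → bin 7 (new)  [load 31/36]
  20 → bin 8 (new)  [load 20/36]
8 bins opened.

8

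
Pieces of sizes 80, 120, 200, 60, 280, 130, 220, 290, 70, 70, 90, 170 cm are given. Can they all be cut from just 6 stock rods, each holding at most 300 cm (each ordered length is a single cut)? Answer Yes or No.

No

Total = 1780 cm; ⌈1780/300⌉ = 6.
The bound of 6 does not rule out 6, but exhaustive search shows no assignment into 6 stock rods of capacity 300 cm exists — the minimum is 7.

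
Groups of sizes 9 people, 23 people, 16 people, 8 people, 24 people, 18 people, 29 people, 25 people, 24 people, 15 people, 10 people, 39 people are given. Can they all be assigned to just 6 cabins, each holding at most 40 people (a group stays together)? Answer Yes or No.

No

Total = 240 people; ⌈240/40⌉ = 6.
The bound of 6 does not rule out 6, but exhaustive search shows no assignment into 6 cabins of capacity 40 people exists — the minimum is 7.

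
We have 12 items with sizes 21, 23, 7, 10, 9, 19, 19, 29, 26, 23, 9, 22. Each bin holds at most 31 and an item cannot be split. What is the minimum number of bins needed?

8

Total = 29 + 26 + 23 + 23 + 22 + 21 + 19 + 19 + 10 + 9 + 9 + 7 = 217.
Lower bound: ⌈217/31⌉ = 7 bins.
Also, 8 items each exceed 31/2, and no two of those can share a bin, so at least 8 bins are needed.
A packing using 8 bins:
  bin 1: 29 = 29
  bin 2: 26 = 26
  bin 3: 23 + 7 = 30
  bin 4: 23 = 23
  bin 5: 22 + 9 = 31
  bin 6: 21 + 10 = 31
  bin 7: 19 + 9 = 28
  bin 8: 19 = 19
This matches the lower bound, so 8 is optimal.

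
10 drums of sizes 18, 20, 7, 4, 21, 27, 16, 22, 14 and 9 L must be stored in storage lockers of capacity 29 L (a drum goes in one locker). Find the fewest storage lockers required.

Total = 27 + 22 + 21 + 20 + 18 + 16 + 14 + 9 + 7 + 4 = 158 L.
Lower bound: ⌈158/29⌉ = 6 storage lockers.
A packing using 7 storage lockers:
  locker 1: 27 = 27
  locker 2: 22 + 7 = 29
  locker 3: 21 + 4 = 25
  locker 4: 20 + 9 = 29
  locker 5: 18 = 18
  locker 6: 16 = 16
  locker 7: 14 = 14
No arrangement into 6 storage lockers stays within capacity, so 7 is optimal.

7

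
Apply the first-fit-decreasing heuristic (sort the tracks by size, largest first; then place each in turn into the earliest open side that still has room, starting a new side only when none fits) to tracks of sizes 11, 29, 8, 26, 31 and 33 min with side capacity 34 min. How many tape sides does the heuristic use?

Sorted descending: 33, 31, 29, 26, 11, 8.
  33 → side 1 (new)  [load 33/34]
  31 → side 2 (new)  [load 31/34]
  29 → side 3 (new)  [load 29/34]
  26 → side 4 (new)  [load 26/34]
  11 → side 5 (new)  [load 11/34]
  8 → side 4  [load 34/34]
5 tape sides opened.

5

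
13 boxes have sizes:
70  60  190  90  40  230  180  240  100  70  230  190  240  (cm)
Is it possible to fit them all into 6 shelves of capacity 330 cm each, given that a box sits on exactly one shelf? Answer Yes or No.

No

Total = 1930 cm; ⌈1930/330⌉ = 6.
7 boxes each exceed half the capacity and cannot share a shelf, forcing at least 7 shelves.
At least 7 shelves are required, but only 6 are allowed.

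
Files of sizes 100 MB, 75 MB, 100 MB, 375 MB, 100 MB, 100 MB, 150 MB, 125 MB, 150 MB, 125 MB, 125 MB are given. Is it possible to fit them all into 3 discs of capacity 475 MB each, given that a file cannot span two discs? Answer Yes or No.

No

Total = 1525 MB; ⌈1525/475⌉ = 4.
At least 4 discs are required, but only 3 are allowed.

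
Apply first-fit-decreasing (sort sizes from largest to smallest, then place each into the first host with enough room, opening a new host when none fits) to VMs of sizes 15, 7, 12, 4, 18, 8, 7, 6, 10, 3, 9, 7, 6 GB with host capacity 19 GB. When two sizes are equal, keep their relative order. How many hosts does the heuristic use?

6

Sorted descending: 18, 15, 12, 10, 9, 8, 7, 7, 7, 6, 6, 4, 3.
  18 → host 1 (new)  [load 18/19]
  15 → host 2 (new)  [load 15/19]
  12 → host 3 (new)  [load 12/19]
  10 → host 4 (new)  [load 10/19]
  9 → host 4  [load 19/19]
  8 → host 5 (new)  [load 8/19]
  7 → host 3  [load 19/19]
  7 → host 5  [load 15/19]
  7 → host 6 (new)  [load 7/19]
  6 → host 6  [load 13/19]
  6 → host 6  [load 19/19]
  4 → host 2  [load 19/19]
  3 → host 5  [load 18/19]
6 hosts opened.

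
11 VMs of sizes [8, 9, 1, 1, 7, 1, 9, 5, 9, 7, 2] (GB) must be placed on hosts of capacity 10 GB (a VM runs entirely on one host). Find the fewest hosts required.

Total = 9 + 9 + 9 + 8 + 7 + 7 + 5 + 2 + 1 + 1 + 1 = 59 GB.
Lower bound: ⌈59/10⌉ = 6 hosts.
A packing using 7 hosts:
  host 1: 9 + 1 = 10
  host 2: 9 + 1 = 10
  host 3: 9 + 1 = 10
  host 4: 8 + 2 = 10
  host 5: 7 = 7
  host 6: 7 = 7
  host 7: 5 = 5
No arrangement into 6 hosts stays within capacity, so 7 is optimal.

7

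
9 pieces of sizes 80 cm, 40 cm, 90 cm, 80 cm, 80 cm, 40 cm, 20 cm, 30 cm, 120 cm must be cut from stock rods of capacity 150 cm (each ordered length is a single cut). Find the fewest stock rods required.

5

Total = 120 + 90 + 80 + 80 + 80 + 40 + 40 + 30 + 20 = 580 cm.
Lower bound: ⌈580/150⌉ = 4 stock rods.
Also, 5 pieces each exceed 75 cm, and no two of those can share a stock rod, so at least 5 stock rods are needed.
A packing using 5 stock rods:
  stock rod 1: 120 + 30 = 150
  stock rod 2: 90 + 40 + 20 = 150
  stock rod 3: 80 + 40 = 120
  stock rod 4: 80 = 80
  stock rod 5: 80 = 80
This matches the lower bound, so 5 is optimal.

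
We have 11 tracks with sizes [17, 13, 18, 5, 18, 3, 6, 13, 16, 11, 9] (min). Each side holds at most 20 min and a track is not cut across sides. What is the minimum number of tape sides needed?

Total = 18 + 18 + 17 + 16 + 13 + 13 + 11 + 9 + 6 + 5 + 3 = 129 min.
Lower bound: ⌈129/20⌉ = 7 tape sides.
A packing using 7 tape sides:
  side 1: 18 = 18
  side 2: 18 = 18
  side 3: 17 + 3 = 20
  side 4: 16 = 16
  side 5: 13 + 6 = 19
  side 6: 13 + 5 = 18
  side 7: 11 + 9 = 20
This matches the lower bound, so 7 is optimal.

7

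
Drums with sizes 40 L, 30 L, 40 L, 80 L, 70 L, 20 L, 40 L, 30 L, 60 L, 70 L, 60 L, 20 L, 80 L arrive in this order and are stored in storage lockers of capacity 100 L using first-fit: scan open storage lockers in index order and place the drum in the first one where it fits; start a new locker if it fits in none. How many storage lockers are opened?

8

  40 → locker 1 (new)  [load 40/100]
  30 → locker 1  [load 70/100]
  40 → locker 2 (new)  [load 40/100]
  80 → locker 3 (new)  [load 80/100]
  70 → locker 4 (new)  [load 70/100]
  20 → locker 1  [load 90/100]
  40 → locker 2  [load 80/100]
  30 → locker 4  [load 100/100]
  60 → locker 5 (new)  [load 60/100]
  70 → locker 6 (new)  [load 70/100]
  60 → locker 7 (new)  [load 60/100]
  20 → locker 2  [load 100/100]
  80 → locker 8 (new)  [load 80/100]
8 storage lockers opened.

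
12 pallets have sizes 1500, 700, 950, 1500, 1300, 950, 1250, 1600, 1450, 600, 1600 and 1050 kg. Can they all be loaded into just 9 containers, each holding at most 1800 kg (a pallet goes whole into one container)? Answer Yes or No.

No

Total = 14450 kg; ⌈14450/1800⌉ = 9.
10 pallets each exceed half the capacity and cannot share a container, forcing at least 10 containers.
At least 10 containers are required, but only 9 are allowed.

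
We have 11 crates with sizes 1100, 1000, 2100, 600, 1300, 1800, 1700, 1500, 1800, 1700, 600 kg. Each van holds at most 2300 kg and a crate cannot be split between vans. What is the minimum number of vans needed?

8

Total = 2100 + 1800 + 1800 + 1700 + 1700 + 1500 + 1300 + 1100 + 1000 + 600 + 600 = 15200 kg.
Lower bound: ⌈15200/2300⌉ = 7 vans.
A packing using 8 vans:
  van 1: 2100 = 2100
  van 2: 1800 = 1800
  van 3: 1800 = 1800
  van 4: 1700 + 600 = 2300
  van 5: 1700 + 600 = 2300
  van 6: 1500 = 1500
  van 7: 1300 + 1000 = 2300
  van 8: 1100 = 1100
No arrangement into 7 vans stays within capacity, so 8 is optimal.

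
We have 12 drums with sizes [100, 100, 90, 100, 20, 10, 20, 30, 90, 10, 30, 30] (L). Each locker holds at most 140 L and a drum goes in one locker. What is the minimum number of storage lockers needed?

Total = 100 + 100 + 100 + 90 + 90 + 30 + 30 + 30 + 20 + 20 + 10 + 10 = 630 L.
Lower bound: ⌈630/140⌉ = 5 storage lockers.
A packing using 5 storage lockers:
  locker 1: 100 + 30 + 10 = 140
  locker 2: 100 + 30 + 10 = 140
  locker 3: 100 + 30 = 130
  locker 4: 90 + 20 + 20 = 130
  locker 5: 90 = 90
This matches the lower bound, so 5 is optimal.

5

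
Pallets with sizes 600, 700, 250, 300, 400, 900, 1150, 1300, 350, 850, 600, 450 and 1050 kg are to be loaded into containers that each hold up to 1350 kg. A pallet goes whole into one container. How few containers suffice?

7

Total = 1300 + 1150 + 1050 + 900 + 850 + 700 + 600 + 600 + 450 + 400 + 350 + 300 + 250 = 8900 kg.
Lower bound: ⌈8900/1350⌉ = 7 containers.
A packing using 7 containers:
  container 1: 1300 = 1300
  container 2: 1150 = 1150
  container 3: 1050 + 300 = 1350
  container 4: 900 + 450 = 1350
  container 5: 850 + 400 = 1250
  container 6: 700 + 600 = 1300
  container 7: 600 + 350 + 250 = 1200
This matches the lower bound, so 7 is optimal.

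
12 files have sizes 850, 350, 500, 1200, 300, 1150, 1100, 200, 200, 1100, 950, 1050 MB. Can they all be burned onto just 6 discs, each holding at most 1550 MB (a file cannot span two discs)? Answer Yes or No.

Total = 8950 MB; ⌈8950/1550⌉ = 6.
7 files each exceed half the capacity and cannot share a disc, forcing at least 7 discs.
At least 7 discs are required, but only 6 are allowed.

No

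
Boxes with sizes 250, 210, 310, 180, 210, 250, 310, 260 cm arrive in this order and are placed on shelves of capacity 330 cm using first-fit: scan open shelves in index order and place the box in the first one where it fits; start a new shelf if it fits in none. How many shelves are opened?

  250 → shelf 1 (new)  [load 250/330]
  210 → shelf 2 (new)  [load 210/330]
  310 → shelf 3 (new)  [load 310/330]
  180 → shelf 4 (new)  [load 180/330]
  210 → shelf 5 (new)  [load 210/330]
  250 → shelf 6 (new)  [load 250/330]
  310 → shelf 7 (new)  [load 310/330]
  260 → shelf 8 (new)  [load 260/330]
8 shelves opened.

8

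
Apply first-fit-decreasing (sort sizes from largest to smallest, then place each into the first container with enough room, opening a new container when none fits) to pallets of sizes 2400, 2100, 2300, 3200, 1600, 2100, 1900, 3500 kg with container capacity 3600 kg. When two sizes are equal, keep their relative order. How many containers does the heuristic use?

Sorted descending: 3500, 3200, 2400, 2300, 2100, 2100, 1900, 1600.
  3500 → container 1 (new)  [load 3500/3600]
  3200 → container 2 (new)  [load 3200/3600]
  2400 → container 3 (new)  [load 2400/3600]
  2300 → container 4 (new)  [load 2300/3600]
  2100 → container 5 (new)  [load 2100/3600]
  2100 → container 6 (new)  [load 2100/3600]
  1900 → container 7 (new)  [load 1900/3600]
  1600 → container 7  [load 3500/3600]
7 containers opened.

7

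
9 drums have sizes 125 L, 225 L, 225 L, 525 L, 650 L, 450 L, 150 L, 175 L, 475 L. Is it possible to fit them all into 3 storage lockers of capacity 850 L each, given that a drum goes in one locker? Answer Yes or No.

No

Total = 3000 L; ⌈3000/850⌉ = 4.
At least 4 storage lockers are required, but only 3 are allowed.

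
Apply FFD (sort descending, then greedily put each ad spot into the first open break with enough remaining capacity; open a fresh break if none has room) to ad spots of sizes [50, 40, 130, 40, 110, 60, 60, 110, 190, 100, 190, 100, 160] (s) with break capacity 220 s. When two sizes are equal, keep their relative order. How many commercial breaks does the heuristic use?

Sorted descending: 190, 190, 160, 130, 110, 110, 100, 100, 60, 60, 50, 40, 40.
  190 → break 1 (new)  [load 190/220]
  190 → break 2 (new)  [load 190/220]
  160 → break 3 (new)  [load 160/220]
  130 → break 4 (new)  [load 130/220]
  110 → break 5 (new)  [load 110/220]
  110 → break 5  [load 220/220]
  100 → break 6 (new)  [load 100/220]
  100 → break 6  [load 200/220]
  60 → break 3  [load 220/220]
  60 → break 4  [load 190/220]
  50 → break 7 (new)  [load 50/220]
  40 → break 7  [load 90/220]
  40 → break 7  [load 130/220]
7 commercial breaks opened.

7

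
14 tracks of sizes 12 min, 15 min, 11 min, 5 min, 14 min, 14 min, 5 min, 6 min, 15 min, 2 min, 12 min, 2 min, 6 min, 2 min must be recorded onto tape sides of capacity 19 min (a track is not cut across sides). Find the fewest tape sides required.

Total = 15 + 15 + 14 + 14 + 12 + 12 + 11 + 6 + 6 + 5 + 5 + 2 + 2 + 2 = 121 min.
Lower bound: ⌈121/19⌉ = 7 tape sides.
A packing using 7 tape sides:
  side 1: 15 + 2 + 2 = 19
  side 2: 15 + 2 = 17
  side 3: 14 + 5 = 19
  side 4: 14 + 5 = 19
  side 5: 12 + 6 = 18
  side 6: 12 + 6 = 18
  side 7: 11 = 11
This matches the lower bound, so 7 is optimal.

7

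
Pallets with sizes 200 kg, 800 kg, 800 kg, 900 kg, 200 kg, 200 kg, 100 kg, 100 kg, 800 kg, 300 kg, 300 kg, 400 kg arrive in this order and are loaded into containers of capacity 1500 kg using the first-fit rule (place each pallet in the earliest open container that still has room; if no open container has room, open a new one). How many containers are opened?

  200 → container 1 (new)  [load 200/1500]
  800 → container 1  [load 1000/1500]
  800 → container 2 (new)  [load 800/1500]
  900 → container 3 (new)  [load 900/1500]
  200 → container 1  [load 1200/1500]
  200 → container 1  [load 1400/1500]
  100 → container 1  [load 1500/1500]
  100 → container 2  [load 900/1500]
  800 → container 4 (new)  [load 800/1500]
  300 → container 2  [load 1200/1500]
  300 → container 2  [load 1500/1500]
  400 → container 3  [load 1300/1500]
4 containers opened.

4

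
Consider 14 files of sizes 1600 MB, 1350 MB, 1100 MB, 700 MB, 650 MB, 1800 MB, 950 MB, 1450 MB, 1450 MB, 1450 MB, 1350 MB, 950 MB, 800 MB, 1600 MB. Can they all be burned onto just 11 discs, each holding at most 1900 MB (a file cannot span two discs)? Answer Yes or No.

Yes

A valid assignment using 11 discs:
  disc 1: 1800 = 1800
  disc 2: 1600 = 1600
  disc 3: 1600 = 1600
  disc 4: 1450 = 1450
  disc 5: 1450 = 1450
  disc 6: 1450 = 1450
  disc 7: 1350 = 1350
  disc 8: 1350 = 1350
  disc 9: 1100 + 800 = 1900
  disc 10: 950 + 950 = 1900
  disc 11: 700 + 650 = 1350
Every load is within 1900 MB, so 11 discs suffice.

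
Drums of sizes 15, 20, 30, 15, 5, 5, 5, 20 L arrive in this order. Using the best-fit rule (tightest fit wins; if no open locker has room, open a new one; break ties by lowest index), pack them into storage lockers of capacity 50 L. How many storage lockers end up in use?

  15 → locker 1 (new)  [load 15/50]
  20 → locker 1  [load 35/50]
  30 → locker 2 (new)  [load 30/50]
  15 → locker 1  [load 50/50]
  5 → locker 2  [load 35/50]
  5 → locker 2  [load 40/50]
  5 → locker 2  [load 45/50]
  20 → locker 3 (new)  [load 20/50]
3 storage lockers opened.

3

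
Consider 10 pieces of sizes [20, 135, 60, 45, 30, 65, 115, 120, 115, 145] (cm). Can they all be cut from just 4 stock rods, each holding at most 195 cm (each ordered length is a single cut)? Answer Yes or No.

Total = 850 cm; ⌈850/195⌉ = 5.
At least 5 stock rods are required, but only 4 are allowed.

No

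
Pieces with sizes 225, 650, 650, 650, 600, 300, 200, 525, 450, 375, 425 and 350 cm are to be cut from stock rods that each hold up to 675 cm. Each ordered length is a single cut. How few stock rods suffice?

9

Total = 650 + 650 + 650 + 600 + 525 + 450 + 425 + 375 + 350 + 300 + 225 + 200 = 5400 cm.
Lower bound: ⌈5400/675⌉ = 8 stock rods.
Also, 9 pieces each exceed 675/2 cm, and no two of those can share a stock rod, so at least 9 stock rods are needed.
A packing using 9 stock rods:
  stock rod 1: 650 = 650
  stock rod 2: 650 = 650
  stock rod 3: 650 = 650
  stock rod 4: 600 = 600
  stock rod 5: 525 = 525
  stock rod 6: 450 + 225 = 675
  stock rod 7: 425 + 200 = 625
  stock rod 8: 375 + 300 = 675
  stock rod 9: 350 = 350
This matches the lower bound, so 9 is optimal.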